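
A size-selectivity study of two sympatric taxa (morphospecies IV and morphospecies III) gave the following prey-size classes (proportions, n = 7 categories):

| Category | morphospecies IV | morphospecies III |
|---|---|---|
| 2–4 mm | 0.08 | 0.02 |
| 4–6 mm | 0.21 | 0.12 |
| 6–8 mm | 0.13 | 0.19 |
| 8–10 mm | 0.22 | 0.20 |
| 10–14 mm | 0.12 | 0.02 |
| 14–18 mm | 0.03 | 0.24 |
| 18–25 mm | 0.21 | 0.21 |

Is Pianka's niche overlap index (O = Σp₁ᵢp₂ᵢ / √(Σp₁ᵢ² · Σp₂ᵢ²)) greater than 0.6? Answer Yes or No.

Yes

Σ p₁ᵢp₂ᵢ = 0.0016 + 0.0252 + 0.0247 + 0.0440 + 0.0024 + 0.0072 + 0.0441 = 0.1492
Σp_1ᵢ² = 0.08² + 0.21² + 0.13² + 0.22² + 0.12² + 0.03² + 0.21² = 0.0064 + 0.0441 + 0.0169 + 0.0484 + 0.0144 + 0.0009 + 0.0441 = 0.1752
Σp_2ᵢ² = 0.02² + 0.12² + 0.19² + 0.20² + 0.02² + 0.24² + 0.21² = 0.0004 + 0.0144 + 0.0361 + 0.0400 + 0.0004 + 0.0576 + 0.0441 = 0.1930
O = 0.1492 / √(0.1752 × 0.1930) = 0.1492 / 0.18388 = 0.8114
O = 0.8114 > 0.6 → Yes.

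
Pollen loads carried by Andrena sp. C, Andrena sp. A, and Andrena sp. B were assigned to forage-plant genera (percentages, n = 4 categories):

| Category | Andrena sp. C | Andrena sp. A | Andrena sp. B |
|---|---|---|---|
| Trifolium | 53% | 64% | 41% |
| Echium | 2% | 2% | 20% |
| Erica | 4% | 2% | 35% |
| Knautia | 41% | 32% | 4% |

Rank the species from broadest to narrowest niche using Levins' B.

Convert percentages to proportions (divide by 100).
Σp_Cᵢ² = 0.53² + 0.02² + 0.04² + 0.41² = 0.2809 + 0.0004 + 0.0016 + 0.1681 = 0.4510
B_C = 1 / 0.4510 = 2.2173
Σp_Aᵢ² = 0.64² + 0.02² + 0.02² + 0.32² = 0.4096 + 0.0004 + 0.0004 + 0.1024 = 0.5128
B_A = 1 / 0.5128 = 1.9501
Σp_Bᵢ² = 0.41² + 0.20² + 0.35² + 0.04² = 0.1681 + 0.0400 + 0.1225 + 0.0016 = 0.3322
B_B = 1 / 0.3322 = 3.0102
Ranking by B (broadest → narrowest): Andrena sp. B (3.01) > Andrena sp. C (2.22) > Andrena sp. A (1.95)

Andrena sp. B > Andrena sp. C > Andrena sp. A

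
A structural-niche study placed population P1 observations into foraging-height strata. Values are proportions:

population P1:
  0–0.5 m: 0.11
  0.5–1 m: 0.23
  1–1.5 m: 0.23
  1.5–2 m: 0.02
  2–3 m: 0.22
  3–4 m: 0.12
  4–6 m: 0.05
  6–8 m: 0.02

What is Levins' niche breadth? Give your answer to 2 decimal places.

5.43

Σpᵢ² = 0.11² + 0.23² + 0.23² + 0.02² + 0.22² + 0.12² + 0.05² + 0.02² = 0.0121 + 0.0529 + 0.0529 + 0.0004 + 0.0484 + 0.0144 + 0.0025 + 0.0004 = 0.1840
B = 1 / 0.1840 = 5.4348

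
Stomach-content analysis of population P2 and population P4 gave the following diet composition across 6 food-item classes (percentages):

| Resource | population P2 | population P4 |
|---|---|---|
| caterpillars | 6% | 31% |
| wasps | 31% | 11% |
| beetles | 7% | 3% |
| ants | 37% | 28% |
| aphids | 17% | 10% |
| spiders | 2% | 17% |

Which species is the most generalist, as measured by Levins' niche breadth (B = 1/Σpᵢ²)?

population P4

Convert percentages to proportions (divide by 100).
Σp_P2ᵢ² = 0.06² + 0.31² + 0.07² + 0.37² + 0.17² + 0.02² = 0.0036 + 0.0961 + 0.0049 + 0.1369 + 0.0289 + 0.0004 = 0.2708
B_P2 = 1 / 0.2708 = 3.6928
Σp_P4ᵢ² = 0.31² + 0.11² + 0.03² + 0.28² + 0.10² + 0.17² = 0.0961 + 0.0121 + 0.0009 + 0.0784 + 0.0100 + 0.0289 = 0.2264
B_P4 = 1 / 0.2264 = 4.4170
Highest B → broadest niche (most generalist): population P4 (B = 4.42).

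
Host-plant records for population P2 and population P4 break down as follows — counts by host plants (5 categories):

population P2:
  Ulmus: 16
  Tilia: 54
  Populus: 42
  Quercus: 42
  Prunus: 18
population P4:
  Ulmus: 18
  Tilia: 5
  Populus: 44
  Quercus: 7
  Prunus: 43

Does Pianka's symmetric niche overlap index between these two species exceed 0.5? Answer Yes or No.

Proportions for population P2 (n=172): 16/172=0.0930, 54/172=0.3140, 42/172=0.2442, 42/172=0.2442, 18/172=0.1047
Proportions for population P4 (n=117): 18/117=0.1538, 5/117=0.0427, 44/117=0.3761, 7/117=0.0598, 43/117=0.3675
Σ p₁ᵢp₂ᵢ = 0.014303 + 0.013408 + 0.091844 + 0.014603 + 0.038477 = 0.172635
Σp_1ᵢ² = 0.0930² + 0.3140² + 0.2442² + 0.2442² + 0.1047² = 0.008649 + 0.098596 + 0.059634 + 0.059634 + 0.010962 = 0.237475
Σp_2ᵢ² = 0.1538² + 0.0427² + 0.3761² + 0.0598² + 0.3675² = 0.023654 + 0.001823 + 0.141451 + 0.003576 + 0.135056 = 0.305560
O = 0.172635 / √(0.237475 × 0.305560) = 0.172635 / 0.2693749 = 0.6409
O = 0.6409 > 0.5 → Yes.

Yes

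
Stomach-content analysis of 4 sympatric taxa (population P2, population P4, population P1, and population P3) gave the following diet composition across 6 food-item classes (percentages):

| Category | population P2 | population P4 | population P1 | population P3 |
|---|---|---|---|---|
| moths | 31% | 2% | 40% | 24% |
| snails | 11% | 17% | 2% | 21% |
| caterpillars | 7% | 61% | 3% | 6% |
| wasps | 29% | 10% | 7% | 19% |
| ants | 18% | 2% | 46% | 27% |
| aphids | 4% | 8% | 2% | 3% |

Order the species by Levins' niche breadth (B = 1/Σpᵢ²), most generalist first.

population P3 > population P2 > population P1 > population P4

Convert percentages to proportions (divide by 100).
Σp_P2ᵢ² = 0.31² + 0.11² + 0.07² + 0.29² + 0.18² + 0.04² = 0.0961 + 0.0121 + 0.0049 + 0.0841 + 0.0324 + 0.0016 = 0.2312
B_P2 = 1 / 0.2312 = 4.3253
Σp_P4ᵢ² = 0.02² + 0.17² + 0.61² + 0.10² + 0.02² + 0.08² = 0.0004 + 0.0289 + 0.3721 + 0.0100 + 0.0004 + 0.0064 = 0.4182
B_P4 = 1 / 0.4182 = 2.3912
Σp_P1ᵢ² = 0.40² + 0.02² + 0.03² + 0.07² + 0.46² + 0.02² = 0.1600 + 0.0004 + 0.0009 + 0.0049 + 0.2116 + 0.0004 = 0.3782
B_P1 = 1 / 0.3782 = 2.6441
Σp_P3ᵢ² = 0.24² + 0.21² + 0.06² + 0.19² + 0.27² + 0.03² = 0.0576 + 0.0441 + 0.0036 + 0.0361 + 0.0729 + 0.0009 = 0.2152
B_P3 = 1 / 0.2152 = 4.6468
Ranking by B (broadest → narrowest): population P3 (4.65) > population P2 (4.33) > population P1 (2.64) > population P4 (2.39)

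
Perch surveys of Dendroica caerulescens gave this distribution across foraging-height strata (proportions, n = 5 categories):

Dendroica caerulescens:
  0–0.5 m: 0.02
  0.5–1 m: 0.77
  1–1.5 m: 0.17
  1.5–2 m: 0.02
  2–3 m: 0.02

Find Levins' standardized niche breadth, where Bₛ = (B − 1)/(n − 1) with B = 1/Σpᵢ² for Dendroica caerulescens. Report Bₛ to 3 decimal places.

Σpᵢ² = 0.02² + 0.77² + 0.17² + 0.02² + 0.02² = 0.0004 + 0.5929 + 0.0289 + 0.0004 + 0.0004 = 0.6230
B = 1 / 0.6230 = 1.60514
Bₛ = (B − 1)/(n − 1) = (1.60514 − 1)/(5 − 1) = 0.60514/4 = 0.15129

0.151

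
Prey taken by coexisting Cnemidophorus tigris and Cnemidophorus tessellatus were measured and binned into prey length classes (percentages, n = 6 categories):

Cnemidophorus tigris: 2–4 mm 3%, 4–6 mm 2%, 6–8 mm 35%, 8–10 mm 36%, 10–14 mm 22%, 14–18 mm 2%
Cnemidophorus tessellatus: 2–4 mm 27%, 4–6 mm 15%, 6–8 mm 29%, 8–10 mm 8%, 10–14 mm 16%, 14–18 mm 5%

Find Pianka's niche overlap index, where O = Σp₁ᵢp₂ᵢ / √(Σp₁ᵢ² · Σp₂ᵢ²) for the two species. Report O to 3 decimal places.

0.698

Convert percentages to proportions (divide by 100).
Σ p₁ᵢp₂ᵢ = 0.0081 + 0.0030 + 0.1015 + 0.0288 + 0.0352 + 0.0010 = 0.1776
Σp_1ᵢ² = 0.03² + 0.02² + 0.35² + 0.36² + 0.22² + 0.02² = 0.0009 + 0.0004 + 0.1225 + 0.1296 + 0.0484 + 0.0004 = 0.3022
Σp_2ᵢ² = 0.27² + 0.15² + 0.29² + 0.08² + 0.16² + 0.05² = 0.0729 + 0.0225 + 0.0841 + 0.0064 + 0.0256 + 0.0025 = 0.2140
O = 0.1776 / √(0.3022 × 0.2140) = 0.1776 / 0.254305 = 0.69837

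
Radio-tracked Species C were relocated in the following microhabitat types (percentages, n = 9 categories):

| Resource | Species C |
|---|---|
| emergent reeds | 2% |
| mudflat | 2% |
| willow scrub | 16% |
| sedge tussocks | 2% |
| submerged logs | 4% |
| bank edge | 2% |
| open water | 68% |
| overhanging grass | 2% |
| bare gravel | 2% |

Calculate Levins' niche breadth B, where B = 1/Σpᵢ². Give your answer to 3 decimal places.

Convert percentages to proportions (divide by 100).
Σpᵢ² = 0.02² + 0.02² + 0.16² + 0.02² + 0.04² + 0.02² + 0.68² + 0.02² + 0.02² = 0.0004 + 0.0004 + 0.0256 + 0.0004 + 0.0016 + 0.0004 + 0.4624 + 0.0004 + 0.0004 = 0.4920
B = 1 / 0.4920 = 2.03252

2.033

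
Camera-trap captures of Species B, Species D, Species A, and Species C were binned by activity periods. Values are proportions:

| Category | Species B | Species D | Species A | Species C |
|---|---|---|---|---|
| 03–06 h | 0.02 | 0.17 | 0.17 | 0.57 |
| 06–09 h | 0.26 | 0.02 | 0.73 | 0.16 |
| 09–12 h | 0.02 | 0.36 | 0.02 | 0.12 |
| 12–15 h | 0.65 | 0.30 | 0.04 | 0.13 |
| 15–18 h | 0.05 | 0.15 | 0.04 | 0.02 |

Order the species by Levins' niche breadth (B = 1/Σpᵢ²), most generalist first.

Σp_Bᵢ² = 0.02² + 0.26² + 0.02² + 0.65² + 0.05² = 0.0004 + 0.0676 + 0.0004 + 0.4225 + 0.0025 = 0.4934
B_B = 1 / 0.4934 = 2.0268
Σp_Dᵢ² = 0.17² + 0.02² + 0.36² + 0.30² + 0.15² = 0.0289 + 0.0004 + 0.1296 + 0.0900 + 0.0225 = 0.2714
B_D = 1 / 0.2714 = 3.6846
Σp_Aᵢ² = 0.17² + 0.73² + 0.02² + 0.04² + 0.04² = 0.0289 + 0.5329 + 0.0004 + 0.0016 + 0.0016 = 0.5654
B_A = 1 / 0.5654 = 1.7687
Σp_Cᵢ² = 0.57² + 0.16² + 0.12² + 0.13² + 0.02² = 0.3249 + 0.0256 + 0.0144 + 0.0169 + 0.0004 = 0.3822
B_C = 1 / 0.3822 = 2.6164
Ranking by B (broadest → narrowest): Species D (3.68) > Species C (2.62) > Species B (2.03) > Species A (1.77)

Species D > Species C > Species B > Species A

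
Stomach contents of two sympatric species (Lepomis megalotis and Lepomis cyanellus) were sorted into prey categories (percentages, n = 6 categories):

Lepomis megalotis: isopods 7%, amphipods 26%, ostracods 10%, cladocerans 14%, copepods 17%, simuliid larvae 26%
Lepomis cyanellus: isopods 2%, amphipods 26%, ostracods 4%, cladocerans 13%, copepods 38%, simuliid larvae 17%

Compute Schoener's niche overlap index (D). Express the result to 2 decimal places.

Convert percentages to proportions (divide by 100).
Σ|p₁ᵢ − p₂ᵢ| = 0.05 + 0.00 + 0.06 + 0.01 + 0.21 + 0.09 = 0.42
D = 1 − ½ × 0.42 = 1 − 0.210 = 0.7900

0.79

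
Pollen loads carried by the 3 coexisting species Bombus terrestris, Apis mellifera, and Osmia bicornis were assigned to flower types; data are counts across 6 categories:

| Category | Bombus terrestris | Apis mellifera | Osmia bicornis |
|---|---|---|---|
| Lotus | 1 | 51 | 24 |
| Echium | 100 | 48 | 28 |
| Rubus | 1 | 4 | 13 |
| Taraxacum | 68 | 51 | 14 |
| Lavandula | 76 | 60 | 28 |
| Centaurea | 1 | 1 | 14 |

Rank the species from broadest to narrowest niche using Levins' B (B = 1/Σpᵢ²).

Proportions for Bombus terrestris (n=247): 1/247=0.0040, 100/247=0.4049, 1/247=0.0040, 68/247=0.2753, 76/247=0.3077, 1/247=0.0040
Proportions for Apis mellifera (n=215): 51/215=0.2372, 48/215=0.2233, 4/215=0.0186, 51/215=0.2372, 60/215=0.2791, 1/215=0.0047
Proportions for Osmia bicornis (n=121): 24/121=0.1983, 28/121=0.2314, 13/121=0.1074, 14/121=0.1157, 28/121=0.2314, 14/121=0.1157
Σp_terrᵢ² = 0.0040² + 0.4049² + 0.0040² + 0.2753² + 0.3077² + 0.0040² = 0.000016 + 0.163944 + 0.000016 + 0.075790 + 0.094679 + 0.000016 = 0.334461
B_terr = 1 / 0.334461 = 2.9899
Σp_mellᵢ² = 0.2372² + 0.2233² + 0.0186² + 0.2372² + 0.2791² + 0.0047² = 0.056264 + 0.049863 + 0.000346 + 0.056264 + 0.077897 + 0.000022 = 0.240656
B_mell = 1 / 0.240656 = 4.1553
Σp_bicoᵢ² = 0.1983² + 0.2314² + 0.1074² + 0.1157² + 0.2314² + 0.1157² = 0.039323 + 0.053546 + 0.011535 + 0.013386 + 0.053546 + 0.013386 = 0.184722
B_bico = 1 / 0.184722 = 5.4135
Ranking by B (broadest → narrowest): Osmia bicornis (5.41) > Apis mellifera (4.16) > Bombus terrestris (2.99)

Osmia bicornis > Apis mellifera > Bombus terrestris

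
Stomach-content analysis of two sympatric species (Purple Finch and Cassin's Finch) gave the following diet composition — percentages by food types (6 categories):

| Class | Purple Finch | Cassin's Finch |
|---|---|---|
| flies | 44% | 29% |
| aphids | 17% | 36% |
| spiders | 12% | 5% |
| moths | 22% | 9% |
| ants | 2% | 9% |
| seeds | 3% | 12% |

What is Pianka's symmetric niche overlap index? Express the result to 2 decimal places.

0.83

Convert percentages to proportions (divide by 100).
Σ p₁ᵢp₂ᵢ = 0.1276 + 0.0612 + 0.0060 + 0.0198 + 0.0018 + 0.0036 = 0.2200
Σp_1ᵢ² = 0.44² + 0.17² + 0.12² + 0.22² + 0.02² + 0.03² = 0.1936 + 0.0289 + 0.0144 + 0.0484 + 0.0004 + 0.0009 = 0.2866
Σp_2ᵢ² = 0.29² + 0.36² + 0.05² + 0.09² + 0.09² + 0.12² = 0.0841 + 0.1296 + 0.0025 + 0.0081 + 0.0081 + 0.0144 = 0.2468
O = 0.2200 / √(0.2866 × 0.2468) = 0.2200 / 0.26596 = 0.8272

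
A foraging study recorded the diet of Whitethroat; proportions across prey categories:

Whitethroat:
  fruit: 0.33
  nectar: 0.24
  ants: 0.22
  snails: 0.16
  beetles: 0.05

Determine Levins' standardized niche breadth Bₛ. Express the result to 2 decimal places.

Σpᵢ² = 0.33² + 0.24² + 0.22² + 0.16² + 0.05² = 0.1089 + 0.0576 + 0.0484 + 0.0256 + 0.0025 = 0.2430
B = 1 / 0.2430 = 4.1152
Bₛ = (B − 1)/(n − 1) = (4.1152 − 1)/(5 − 1) = 3.1152/4 = 0.7788

0.78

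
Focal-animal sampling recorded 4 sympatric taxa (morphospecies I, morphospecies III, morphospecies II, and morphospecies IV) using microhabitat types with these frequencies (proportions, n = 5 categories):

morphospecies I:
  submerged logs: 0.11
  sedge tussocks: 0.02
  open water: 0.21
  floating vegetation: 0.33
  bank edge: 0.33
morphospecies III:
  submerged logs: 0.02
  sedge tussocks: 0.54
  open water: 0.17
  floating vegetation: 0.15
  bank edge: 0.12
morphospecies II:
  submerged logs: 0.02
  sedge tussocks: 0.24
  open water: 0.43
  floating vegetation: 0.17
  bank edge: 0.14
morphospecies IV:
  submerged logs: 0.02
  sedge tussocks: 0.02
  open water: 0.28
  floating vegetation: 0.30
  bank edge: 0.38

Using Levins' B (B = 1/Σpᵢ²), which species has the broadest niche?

morphospecies I

Σp_Iᵢ² = 0.11² + 0.02² + 0.21² + 0.33² + 0.33² = 0.0121 + 0.0004 + 0.0441 + 0.1089 + 0.1089 = 0.2744
B_I = 1 / 0.2744 = 3.6443
Σp_IIIᵢ² = 0.02² + 0.54² + 0.17² + 0.15² + 0.12² = 0.0004 + 0.2916 + 0.0289 + 0.0225 + 0.0144 = 0.3578
B_III = 1 / 0.3578 = 2.7949
Σp_IIᵢ² = 0.02² + 0.24² + 0.43² + 0.17² + 0.14² = 0.0004 + 0.0576 + 0.1849 + 0.0289 + 0.0196 = 0.2914
B_II = 1 / 0.2914 = 3.4317
Σp_IVᵢ² = 0.02² + 0.02² + 0.28² + 0.30² + 0.38² = 0.0004 + 0.0004 + 0.0784 + 0.0900 + 0.1444 = 0.3136
B_IV = 1 / 0.3136 = 3.1888
Highest B → broadest niche (most generalist): morphospecies I (B = 3.64).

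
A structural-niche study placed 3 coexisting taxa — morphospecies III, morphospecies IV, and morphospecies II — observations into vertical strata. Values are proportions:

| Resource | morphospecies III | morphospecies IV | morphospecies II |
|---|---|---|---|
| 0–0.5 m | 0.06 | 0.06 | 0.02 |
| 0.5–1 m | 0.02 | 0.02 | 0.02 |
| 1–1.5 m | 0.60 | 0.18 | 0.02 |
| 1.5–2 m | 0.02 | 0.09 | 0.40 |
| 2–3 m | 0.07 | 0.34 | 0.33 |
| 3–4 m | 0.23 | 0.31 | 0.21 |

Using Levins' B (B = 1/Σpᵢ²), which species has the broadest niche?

Σp_IIIᵢ² = 0.06² + 0.02² + 0.60² + 0.02² + 0.07² + 0.23² = 0.0036 + 0.0004 + 0.3600 + 0.0004 + 0.0049 + 0.0529 = 0.4222
B_III = 1 / 0.4222 = 2.3685
Σp_IVᵢ² = 0.06² + 0.02² + 0.18² + 0.09² + 0.34² + 0.31² = 0.0036 + 0.0004 + 0.0324 + 0.0081 + 0.1156 + 0.0961 = 0.2562
B_IV = 1 / 0.2562 = 3.9032
Σp_IIᵢ² = 0.02² + 0.02² + 0.02² + 0.40² + 0.33² + 0.21² = 0.0004 + 0.0004 + 0.0004 + 0.1600 + 0.1089 + 0.0441 = 0.3142
B_II = 1 / 0.3142 = 3.1827
Highest B → broadest niche (most generalist): morphospecies IV (B = 3.90).

morphospecies IV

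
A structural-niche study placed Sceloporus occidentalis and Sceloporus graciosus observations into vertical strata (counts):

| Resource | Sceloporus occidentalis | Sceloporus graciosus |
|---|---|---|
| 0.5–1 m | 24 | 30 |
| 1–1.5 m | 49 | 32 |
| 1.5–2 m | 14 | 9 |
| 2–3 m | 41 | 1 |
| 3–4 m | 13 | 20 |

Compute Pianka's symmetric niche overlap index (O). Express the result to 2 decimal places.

0.78

Proportions for Sceloporus occidentalis (n=141): 24/141=0.1702, 49/141=0.3475, 14/141=0.0993, 41/141=0.2908, 13/141=0.0922
Proportions for Sceloporus graciosus (n=92): 30/92=0.3261, 32/92=0.3478, 9/92=0.0978, 1/92=0.0109, 20/92=0.2174
Σ p₁ᵢp₂ᵢ = 0.055502 + 0.120861 + 0.009712 + 0.003170 + 0.020044 = 0.209289
Σp_1ᵢ² = 0.1702² + 0.3475² + 0.0993² + 0.2908² + 0.0922² = 0.028968 + 0.120756 + 0.009860 + 0.084565 + 0.008501 = 0.252650
Σp_2ᵢ² = 0.3261² + 0.3478² + 0.0978² + 0.0109² + 0.2174² = 0.106341 + 0.120965 + 0.009565 + 0.000119 + 0.047263 = 0.284253
O = 0.209289 / √(0.252650 × 0.284253) = 0.209289 / 0.2679860 = 0.7810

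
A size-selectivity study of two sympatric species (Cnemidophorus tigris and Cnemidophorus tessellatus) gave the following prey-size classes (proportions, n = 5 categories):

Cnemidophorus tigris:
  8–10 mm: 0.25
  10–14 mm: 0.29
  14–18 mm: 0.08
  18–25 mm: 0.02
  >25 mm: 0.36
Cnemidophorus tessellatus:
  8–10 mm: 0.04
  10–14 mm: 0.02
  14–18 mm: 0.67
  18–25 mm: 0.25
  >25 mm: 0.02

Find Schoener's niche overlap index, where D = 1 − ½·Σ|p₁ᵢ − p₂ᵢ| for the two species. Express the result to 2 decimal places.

0.18

Σ|p₁ᵢ − p₂ᵢ| = 0.21 + 0.27 + 0.59 + 0.23 + 0.34 = 1.64
D = 1 − ½ × 1.64 = 1 − 0.820 = 0.1800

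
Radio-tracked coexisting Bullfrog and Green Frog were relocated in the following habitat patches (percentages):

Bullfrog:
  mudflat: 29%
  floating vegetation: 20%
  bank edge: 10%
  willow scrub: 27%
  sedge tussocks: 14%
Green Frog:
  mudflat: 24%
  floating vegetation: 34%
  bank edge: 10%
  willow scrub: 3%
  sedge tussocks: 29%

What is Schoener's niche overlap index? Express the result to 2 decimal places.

Convert percentages to proportions (divide by 100).
Σ|p₁ᵢ − p₂ᵢ| = 0.05 + 0.14 + 0.00 + 0.24 + 0.15 = 0.58
D = 1 − ½ × 0.58 = 1 − 0.290 = 0.7100

0.71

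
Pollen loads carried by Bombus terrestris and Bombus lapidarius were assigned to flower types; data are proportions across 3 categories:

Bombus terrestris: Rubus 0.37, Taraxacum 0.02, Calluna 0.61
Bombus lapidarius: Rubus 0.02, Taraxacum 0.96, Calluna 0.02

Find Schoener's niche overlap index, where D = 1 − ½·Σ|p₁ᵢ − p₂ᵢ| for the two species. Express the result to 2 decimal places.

0.06

Σ|p₁ᵢ − p₂ᵢ| = 0.35 + 0.94 + 0.59 = 1.88
D = 1 − ½ × 1.88 = 1 − 0.940 = 0.0600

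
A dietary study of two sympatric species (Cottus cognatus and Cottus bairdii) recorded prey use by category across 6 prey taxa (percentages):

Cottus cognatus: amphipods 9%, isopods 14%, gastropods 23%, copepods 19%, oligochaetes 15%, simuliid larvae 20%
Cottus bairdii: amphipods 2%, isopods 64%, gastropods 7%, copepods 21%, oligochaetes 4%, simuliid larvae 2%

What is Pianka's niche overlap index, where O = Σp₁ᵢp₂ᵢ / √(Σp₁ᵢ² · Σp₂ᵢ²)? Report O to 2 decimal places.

0.55

Convert percentages to proportions (divide by 100).
Σ p₁ᵢp₂ᵢ = 0.0018 + 0.0896 + 0.0161 + 0.0399 + 0.0060 + 0.0040 = 0.1574
Σp_1ᵢ² = 0.09² + 0.14² + 0.23² + 0.19² + 0.15² + 0.20² = 0.0081 + 0.0196 + 0.0529 + 0.0361 + 0.0225 + 0.0400 = 0.1792
Σp_2ᵢ² = 0.02² + 0.64² + 0.07² + 0.21² + 0.04² + 0.02² = 0.0004 + 0.4096 + 0.0049 + 0.0441 + 0.0016 + 0.0004 = 0.4610
O = 0.1574 / √(0.1792 × 0.4610) = 0.1574 / 0.28742 = 0.5476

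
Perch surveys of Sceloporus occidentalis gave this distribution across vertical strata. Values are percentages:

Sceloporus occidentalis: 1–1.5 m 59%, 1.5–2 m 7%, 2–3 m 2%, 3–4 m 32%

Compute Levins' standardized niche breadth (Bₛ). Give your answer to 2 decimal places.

Convert percentages to proportions (divide by 100).
Σpᵢ² = 0.59² + 0.07² + 0.02² + 0.32² = 0.3481 + 0.0049 + 0.0004 + 0.1024 = 0.4558
B = 1 / 0.4558 = 2.1939
Bₛ = (B − 1)/(n − 1) = (2.1939 − 1)/(4 − 1) = 1.1939/3 = 0.3980

0.40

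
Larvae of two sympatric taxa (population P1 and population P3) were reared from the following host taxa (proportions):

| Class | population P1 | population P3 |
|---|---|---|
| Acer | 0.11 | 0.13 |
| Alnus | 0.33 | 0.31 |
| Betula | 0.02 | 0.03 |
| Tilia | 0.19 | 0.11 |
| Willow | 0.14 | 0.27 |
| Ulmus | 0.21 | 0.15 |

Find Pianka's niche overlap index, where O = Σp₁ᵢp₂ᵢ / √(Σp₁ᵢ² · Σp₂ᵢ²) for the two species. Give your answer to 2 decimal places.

0.94

Σ p₁ᵢp₂ᵢ = 0.0143 + 0.1023 + 0.0006 + 0.0209 + 0.0378 + 0.0315 = 0.2074
Σp_1ᵢ² = 0.11² + 0.33² + 0.02² + 0.19² + 0.14² + 0.21² = 0.0121 + 0.1089 + 0.0004 + 0.0361 + 0.0196 + 0.0441 = 0.2212
Σp_2ᵢ² = 0.13² + 0.31² + 0.03² + 0.11² + 0.27² + 0.15² = 0.0169 + 0.0961 + 0.0009 + 0.0121 + 0.0729 + 0.0225 = 0.2214
O = 0.2074 / √(0.2212 × 0.2214) = 0.2074 / 0.22130 = 0.9372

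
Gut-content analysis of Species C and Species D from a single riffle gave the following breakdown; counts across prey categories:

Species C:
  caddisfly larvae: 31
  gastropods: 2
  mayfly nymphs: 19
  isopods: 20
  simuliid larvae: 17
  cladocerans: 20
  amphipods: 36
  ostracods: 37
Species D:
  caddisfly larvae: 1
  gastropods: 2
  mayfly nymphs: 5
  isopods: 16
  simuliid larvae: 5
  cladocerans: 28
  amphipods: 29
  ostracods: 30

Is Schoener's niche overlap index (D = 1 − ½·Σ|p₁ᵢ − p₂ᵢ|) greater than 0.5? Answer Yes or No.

Yes

Proportions for Species C (n=182): 31/182=0.1703, 2/182=0.0110, 19/182=0.1044, 20/182=0.1099, 17/182=0.0934, 20/182=0.1099, 36/182=0.1978, 37/182=0.2033
Proportions for Species D (n=116): 1/116=0.0086, 2/116=0.0172, 5/116=0.0431, 16/116=0.1379, 5/116=0.0431, 28/116=0.2414, 29/116=0.2500, 30/116=0.2586
Σ|p₁ᵢ − p₂ᵢ| = 0.1617 + 0.0062 + 0.0613 + 0.0280 + 0.0503 + 0.1315 + 0.0522 + 0.0553 = 0.5465
D = 1 − ½ × 0.5465 = 1 − 0.27325 = 0.72675
D = 0.72675 > 0.5 → Yes.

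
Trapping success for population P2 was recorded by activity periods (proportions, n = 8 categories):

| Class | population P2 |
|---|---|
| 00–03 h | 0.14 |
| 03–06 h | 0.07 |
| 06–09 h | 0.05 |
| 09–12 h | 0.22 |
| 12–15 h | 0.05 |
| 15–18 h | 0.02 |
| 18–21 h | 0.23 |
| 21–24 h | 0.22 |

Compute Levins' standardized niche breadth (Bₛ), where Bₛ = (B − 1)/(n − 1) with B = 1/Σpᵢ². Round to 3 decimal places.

0.653

Σpᵢ² = 0.14² + 0.07² + 0.05² + 0.22² + 0.05² + 0.02² + 0.23² + 0.22² = 0.0196 + 0.0049 + 0.0025 + 0.0484 + 0.0025 + 0.0004 + 0.0529 + 0.0484 = 0.1796
B = 1 / 0.1796 = 5.56793
Bₛ = (B − 1)/(n − 1) = (5.56793 − 1)/(8 − 1) = 4.56793/7 = 0.65256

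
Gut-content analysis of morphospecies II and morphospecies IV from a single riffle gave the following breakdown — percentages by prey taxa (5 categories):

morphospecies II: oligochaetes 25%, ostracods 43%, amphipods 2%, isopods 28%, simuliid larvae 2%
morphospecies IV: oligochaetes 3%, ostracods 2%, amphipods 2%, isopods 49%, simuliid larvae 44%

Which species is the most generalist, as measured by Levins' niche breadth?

Convert percentages to proportions (divide by 100).
Σp_IIᵢ² = 0.25² + 0.43² + 0.02² + 0.28² + 0.02² = 0.0625 + 0.1849 + 0.0004 + 0.0784 + 0.0004 = 0.3266
B_II = 1 / 0.3266 = 3.0618
Σp_IVᵢ² = 0.03² + 0.02² + 0.02² + 0.49² + 0.44² = 0.0009 + 0.0004 + 0.0004 + 0.2401 + 0.1936 = 0.4354
B_IV = 1 / 0.4354 = 2.2967
Highest B → broadest niche (most generalist): morphospecies II (B = 3.06).

morphospecies II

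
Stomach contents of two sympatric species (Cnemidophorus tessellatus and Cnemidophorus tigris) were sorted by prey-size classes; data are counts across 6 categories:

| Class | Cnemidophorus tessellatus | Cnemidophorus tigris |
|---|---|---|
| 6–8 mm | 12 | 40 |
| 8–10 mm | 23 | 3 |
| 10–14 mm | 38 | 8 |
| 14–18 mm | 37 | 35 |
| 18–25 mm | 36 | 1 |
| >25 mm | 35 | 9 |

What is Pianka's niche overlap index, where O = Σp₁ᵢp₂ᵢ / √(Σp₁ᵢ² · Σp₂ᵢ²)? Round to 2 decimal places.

Proportions for Cnemidophorus tessellatus (n=181): 12/181=0.0663, 23/181=0.1271, 38/181=0.2099, 37/181=0.2044, 36/181=0.1989, 35/181=0.1934
Proportions for Cnemidophorus tigris (n=96): 40/96=0.4167, 3/96=0.0313, 8/96=0.0833, 35/96=0.3646, 1/96=0.0104, 9/96=0.0938
Σ p₁ᵢp₂ᵢ = 0.027627 + 0.003978 + 0.017485 + 0.074524 + 0.002069 + 0.018141 = 0.143824
Σp_1ᵢ² = 0.0663² + 0.1271² + 0.2099² + 0.2044² + 0.1989² + 0.1934² = 0.004396 + 0.016154 + 0.044058 + 0.041779 + 0.039561 + 0.037404 = 0.183352
Σp_2ᵢ² = 0.4167² + 0.0313² + 0.0833² + 0.3646² + 0.0104² + 0.0938² = 0.173639 + 0.000980 + 0.006939 + 0.132933 + 0.000108 + 0.008798 = 0.323397
O = 0.143824 / √(0.183352 × 0.323397) = 0.143824 / 0.2435066 = 0.5906

0.59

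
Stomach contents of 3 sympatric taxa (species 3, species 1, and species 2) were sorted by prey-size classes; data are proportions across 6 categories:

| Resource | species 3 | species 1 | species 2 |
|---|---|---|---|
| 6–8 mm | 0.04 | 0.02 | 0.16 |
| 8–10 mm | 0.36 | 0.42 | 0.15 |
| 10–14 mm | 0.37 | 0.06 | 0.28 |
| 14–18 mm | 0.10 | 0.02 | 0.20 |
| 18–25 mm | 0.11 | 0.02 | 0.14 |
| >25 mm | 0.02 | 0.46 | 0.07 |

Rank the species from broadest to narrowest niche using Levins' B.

species 2 > species 3 > species 1

Σp_3ᵢ² = 0.04² + 0.36² + 0.37² + 0.10² + 0.11² + 0.02² = 0.0016 + 0.1296 + 0.1369 + 0.0100 + 0.0121 + 0.0004 = 0.2906
B_3 = 1 / 0.2906 = 3.4412
Σp_1ᵢ² = 0.02² + 0.42² + 0.06² + 0.02² + 0.02² + 0.46² = 0.0004 + 0.1764 + 0.0036 + 0.0004 + 0.0004 + 0.2116 = 0.3928
B_1 = 1 / 0.3928 = 2.5458
Σp_2ᵢ² = 0.16² + 0.15² + 0.28² + 0.20² + 0.14² + 0.07² = 0.0256 + 0.0225 + 0.0784 + 0.0400 + 0.0196 + 0.0049 = 0.1910
B_2 = 1 / 0.1910 = 5.2356
Ranking by B (broadest → narrowest): species 2 (5.24) > species 3 (3.44) > species 1 (2.55)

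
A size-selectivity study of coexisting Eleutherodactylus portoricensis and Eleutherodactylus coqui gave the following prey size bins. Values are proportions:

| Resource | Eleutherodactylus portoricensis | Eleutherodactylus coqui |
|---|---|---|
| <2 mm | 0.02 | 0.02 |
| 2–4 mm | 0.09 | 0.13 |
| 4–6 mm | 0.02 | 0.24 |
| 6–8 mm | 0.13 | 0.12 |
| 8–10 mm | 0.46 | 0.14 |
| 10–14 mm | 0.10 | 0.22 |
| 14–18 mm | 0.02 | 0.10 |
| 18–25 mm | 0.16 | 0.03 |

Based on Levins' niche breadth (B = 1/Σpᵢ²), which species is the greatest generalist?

Eleutherodactylus coqui

Σp_portᵢ² = 0.02² + 0.09² + 0.02² + 0.13² + 0.46² + 0.10² + 0.02² + 0.16² = 0.0004 + 0.0081 + 0.0004 + 0.0169 + 0.2116 + 0.0100 + 0.0004 + 0.0256 = 0.2734
B_port = 1 / 0.2734 = 3.6576
Σp_coquᵢ² = 0.02² + 0.13² + 0.24² + 0.12² + 0.14² + 0.22² + 0.10² + 0.03² = 0.0004 + 0.0169 + 0.0576 + 0.0144 + 0.0196 + 0.0484 + 0.0100 + 0.0009 = 0.1682
B_coqu = 1 / 0.1682 = 5.9453
Highest B → broadest niche (most generalist): Eleutherodactylus coqui (B = 5.95).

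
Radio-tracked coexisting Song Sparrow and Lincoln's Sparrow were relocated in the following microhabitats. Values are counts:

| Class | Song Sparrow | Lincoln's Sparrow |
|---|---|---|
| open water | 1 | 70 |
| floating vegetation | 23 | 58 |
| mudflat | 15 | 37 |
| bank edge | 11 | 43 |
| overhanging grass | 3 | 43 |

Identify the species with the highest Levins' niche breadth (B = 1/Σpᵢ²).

Lincoln's Sparrow

Proportions for Song Sparrow (n=53): 1/53=0.0189, 23/53=0.4340, 15/53=0.2830, 11/53=0.2075, 3/53=0.0566
Proportions for Lincoln's Sparrow (n=251): 70/251=0.2789, 58/251=0.2311, 37/251=0.1474, 43/251=0.1713, 43/251=0.1713
Σp_Songᵢ² = 0.0189² + 0.4340² + 0.2830² + 0.2075² + 0.0566² = 0.000357 + 0.188356 + 0.080089 + 0.043056 + 0.003204 = 0.315062
B_Song = 1 / 0.315062 = 3.1740
Σp_Lincᵢ² = 0.2789² + 0.2311² + 0.1474² + 0.1713² + 0.1713² = 0.077785 + 0.053407 + 0.021727 + 0.029344 + 0.029344 = 0.211607
B_Linc = 1 / 0.211607 = 4.7257
Highest B → broadest niche (most generalist): Lincoln's Sparrow (B = 4.73).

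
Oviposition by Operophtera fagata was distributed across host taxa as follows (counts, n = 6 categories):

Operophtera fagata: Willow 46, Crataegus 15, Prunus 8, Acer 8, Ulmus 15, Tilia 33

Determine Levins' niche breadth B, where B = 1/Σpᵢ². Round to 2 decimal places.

Proportions for Operophtera fagata (n=125): 46/125=0.3680, 15/125=0.1200, 8/125=0.0640, 8/125=0.0640, 15/125=0.1200, 33/125=0.2640
Σpᵢ² = 0.3680² + 0.1200² + 0.0640² + 0.0640² + 0.1200² + 0.2640² = 0.135424 + 0.014400 + 0.004096 + 0.004096 + 0.014400 + 0.069696 = 0.242112
B = 1 / 0.242112 = 4.1303

4.13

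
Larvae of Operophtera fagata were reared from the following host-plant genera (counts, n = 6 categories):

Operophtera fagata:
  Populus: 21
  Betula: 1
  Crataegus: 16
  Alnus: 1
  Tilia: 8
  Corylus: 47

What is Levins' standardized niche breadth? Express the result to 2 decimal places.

0.39

Proportions for Operophtera fagata (n=94): 21/94=0.2234, 1/94=0.0106, 16/94=0.1702, 1/94=0.0106, 8/94=0.0851, 47/94=0.5000
Σpᵢ² = 0.2234² + 0.0106² + 0.1702² + 0.0106² + 0.0851² + 0.5000² = 0.049908 + 0.000112 + 0.028968 + 0.000112 + 0.007242 + 0.250000 = 0.336342
B = 1 / 0.336342 = 2.9732
Bₛ = (B − 1)/(n − 1) = (2.9732 − 1)/(6 − 1) = 1.9732/5 = 0.3946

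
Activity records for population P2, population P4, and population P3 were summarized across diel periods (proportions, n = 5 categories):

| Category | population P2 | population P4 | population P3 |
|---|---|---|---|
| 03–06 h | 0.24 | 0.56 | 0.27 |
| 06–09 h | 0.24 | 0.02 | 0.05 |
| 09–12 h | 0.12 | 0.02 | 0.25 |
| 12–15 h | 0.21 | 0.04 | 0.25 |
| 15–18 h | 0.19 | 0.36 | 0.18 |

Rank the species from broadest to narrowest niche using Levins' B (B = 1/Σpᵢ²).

Σp_P2ᵢ² = 0.24² + 0.24² + 0.12² + 0.21² + 0.19² = 0.0576 + 0.0576 + 0.0144 + 0.0441 + 0.0361 = 0.2098
B_P2 = 1 / 0.2098 = 4.7664
Σp_P4ᵢ² = 0.56² + 0.02² + 0.02² + 0.04² + 0.36² = 0.3136 + 0.0004 + 0.0004 + 0.0016 + 0.1296 = 0.4456
B_P4 = 1 / 0.4456 = 2.2442
Σp_P3ᵢ² = 0.27² + 0.05² + 0.25² + 0.25² + 0.18² = 0.0729 + 0.0025 + 0.0625 + 0.0625 + 0.0324 = 0.2328
B_P3 = 1 / 0.2328 = 4.2955
Ranking by B (broadest → narrowest): population P2 (4.77) > population P3 (4.30) > population P4 (2.24)

population P2 > population P3 > population P4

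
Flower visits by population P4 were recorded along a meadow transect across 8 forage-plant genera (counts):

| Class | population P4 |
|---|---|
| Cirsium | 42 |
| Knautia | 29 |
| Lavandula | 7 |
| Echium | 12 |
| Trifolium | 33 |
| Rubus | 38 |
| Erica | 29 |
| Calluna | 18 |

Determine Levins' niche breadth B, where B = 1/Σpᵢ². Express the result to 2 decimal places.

6.66

Proportions for population P4 (n=208): 42/208=0.2019, 29/208=0.1394, 7/208=0.0337, 12/208=0.0577, 33/208=0.1587, 38/208=0.1827, 29/208=0.1394, 18/208=0.0865
Σpᵢ² = 0.2019² + 0.1394² + 0.0337² + 0.0577² + 0.1587² + 0.1827² + 0.1394² + 0.0865² = 0.040764 + 0.019432 + 0.001136 + 0.003329 + 0.025186 + 0.033379 + 0.019432 + 0.007482 = 0.150140
B = 1 / 0.150140 = 6.6605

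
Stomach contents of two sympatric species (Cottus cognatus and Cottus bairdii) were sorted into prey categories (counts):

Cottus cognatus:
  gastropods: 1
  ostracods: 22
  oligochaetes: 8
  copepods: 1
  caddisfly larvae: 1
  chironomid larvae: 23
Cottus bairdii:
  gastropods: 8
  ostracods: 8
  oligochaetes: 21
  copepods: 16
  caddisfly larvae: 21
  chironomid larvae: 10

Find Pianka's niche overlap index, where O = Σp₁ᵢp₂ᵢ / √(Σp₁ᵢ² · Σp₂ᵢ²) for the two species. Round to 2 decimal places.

0.51

Proportions for Cottus cognatus (n=56): 1/56=0.0179, 22/56=0.3929, 8/56=0.1429, 1/56=0.0179, 1/56=0.0179, 23/56=0.4107
Proportions for Cottus bairdii (n=84): 8/84=0.0952, 8/84=0.0952, 21/84=0.2500, 16/84=0.1905, 21/84=0.2500, 10/84=0.1190
Σ p₁ᵢp₂ᵢ = 0.001704 + 0.037404 + 0.035725 + 0.003410 + 0.004475 + 0.048873 = 0.131591
Σp_1ᵢ² = 0.0179² + 0.3929² + 0.1429² + 0.0179² + 0.0179² + 0.4107² = 0.000320 + 0.154370 + 0.020420 + 0.000320 + 0.000320 + 0.168674 = 0.344424
Σp_2ᵢ² = 0.0952² + 0.0952² + 0.2500² + 0.1905² + 0.2500² + 0.1190² = 0.009063 + 0.009063 + 0.062500 + 0.036290 + 0.062500 + 0.014161 = 0.193577
O = 0.131591 / √(0.344424 × 0.193577) = 0.131591 / 0.2582103 = 0.5096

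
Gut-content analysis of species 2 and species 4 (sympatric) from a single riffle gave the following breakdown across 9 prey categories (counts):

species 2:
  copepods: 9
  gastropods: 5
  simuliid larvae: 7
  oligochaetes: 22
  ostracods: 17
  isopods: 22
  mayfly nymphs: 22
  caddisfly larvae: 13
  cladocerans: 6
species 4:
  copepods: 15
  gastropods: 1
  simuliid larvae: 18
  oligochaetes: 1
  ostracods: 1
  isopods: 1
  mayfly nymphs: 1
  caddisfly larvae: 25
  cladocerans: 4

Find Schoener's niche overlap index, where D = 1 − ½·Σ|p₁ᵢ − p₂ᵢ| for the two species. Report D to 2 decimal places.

0.36

Proportions for species 2 (n=123): 9/123=0.0732, 5/123=0.0407, 7/123=0.0569, 22/123=0.1789, 17/123=0.1382, 22/123=0.1789, 22/123=0.1789, 13/123=0.1057, 6/123=0.0488
Proportions for species 4 (n=67): 15/67=0.2239, 1/67=0.0149, 18/67=0.2687, 1/67=0.0149, 1/67=0.0149, 1/67=0.0149, 1/67=0.0149, 25/67=0.3731, 4/67=0.0597
Σ|p₁ᵢ − p₂ᵢ| = 0.1507 + 0.0258 + 0.2118 + 0.1640 + 0.1233 + 0.1640 + 0.1640 + 0.2674 + 0.0109 = 1.2819
D = 1 − ½ × 1.2819 = 1 − 0.64095 = 0.35905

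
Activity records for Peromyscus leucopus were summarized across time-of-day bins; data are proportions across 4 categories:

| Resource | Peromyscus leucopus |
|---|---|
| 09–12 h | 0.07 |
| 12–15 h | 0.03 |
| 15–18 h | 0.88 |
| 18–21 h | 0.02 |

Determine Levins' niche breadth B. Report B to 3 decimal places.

Σpᵢ² = 0.07² + 0.03² + 0.88² + 0.02² = 0.0049 + 0.0009 + 0.7744 + 0.0004 = 0.7806
B = 1 / 0.7806 = 1.28107

1.281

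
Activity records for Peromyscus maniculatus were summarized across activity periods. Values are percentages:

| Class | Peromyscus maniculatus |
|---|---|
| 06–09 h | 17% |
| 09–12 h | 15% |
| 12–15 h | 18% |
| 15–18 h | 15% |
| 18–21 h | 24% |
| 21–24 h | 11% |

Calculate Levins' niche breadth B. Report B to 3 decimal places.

5.682

Convert percentages to proportions (divide by 100).
Σpᵢ² = 0.17² + 0.15² + 0.18² + 0.15² + 0.24² + 0.11² = 0.0289 + 0.0225 + 0.0324 + 0.0225 + 0.0576 + 0.0121 = 0.1760
B = 1 / 0.1760 = 5.68182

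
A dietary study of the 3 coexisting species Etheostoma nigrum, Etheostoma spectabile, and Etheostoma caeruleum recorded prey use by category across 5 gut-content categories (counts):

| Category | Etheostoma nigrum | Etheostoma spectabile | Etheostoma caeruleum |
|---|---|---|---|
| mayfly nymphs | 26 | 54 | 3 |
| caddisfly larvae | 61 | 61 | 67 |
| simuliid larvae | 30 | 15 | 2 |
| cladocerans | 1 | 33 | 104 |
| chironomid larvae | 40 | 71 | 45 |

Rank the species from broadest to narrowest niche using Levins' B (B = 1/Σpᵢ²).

Proportions for Etheostoma nigrum (n=158): 26/158=0.1646, 61/158=0.3861, 30/158=0.1899, 1/158=0.0063, 40/158=0.2532
Proportions for Etheostoma spectabile (n=234): 54/234=0.2308, 61/234=0.2607, 15/234=0.0641, 33/234=0.1410, 71/234=0.3034
Proportions for Etheostoma caeruleum (n=221): 3/221=0.0136, 67/221=0.3032, 2/221=0.0090, 104/221=0.4706, 45/221=0.2036
Σp_nigrᵢ² = 0.1646² + 0.3861² + 0.1899² + 0.0063² + 0.2532² = 0.027093 + 0.149073 + 0.036062 + 0.000040 + 0.064110 = 0.276378
B_nigr = 1 / 0.276378 = 3.6182
Σp_specᵢ² = 0.2308² + 0.2607² + 0.0641² + 0.1410² + 0.3034² = 0.053269 + 0.067964 + 0.004109 + 0.019881 + 0.092052 = 0.237275
B_spec = 1 / 0.237275 = 4.2145
Σp_caerᵢ² = 0.0136² + 0.3032² + 0.0090² + 0.4706² + 0.2036² = 0.000185 + 0.091930 + 0.000081 + 0.221464 + 0.041453 = 0.355113
B_caer = 1 / 0.355113 = 2.8160
Ranking by B (broadest → narrowest): Etheostoma spectabile (4.21) > Etheostoma nigrum (3.62) > Etheostoma caeruleum (2.82)

Etheostoma spectabile > Etheostoma nigrum > Etheostoma caeruleum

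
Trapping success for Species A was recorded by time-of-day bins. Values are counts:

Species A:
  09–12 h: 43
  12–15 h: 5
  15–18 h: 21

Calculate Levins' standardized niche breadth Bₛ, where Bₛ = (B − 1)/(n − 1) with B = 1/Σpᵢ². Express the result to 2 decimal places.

Proportions for Species A (n=69): 43/69=0.6232, 5/69=0.0725, 21/69=0.3043
Σpᵢ² = 0.6232² + 0.0725² + 0.3043² = 0.388378 + 0.005256 + 0.092598 = 0.486232
B = 1 / 0.486232 = 2.0566
Bₛ = (B − 1)/(n − 1) = (2.0566 − 1)/(3 − 1) = 1.0566/2 = 0.5283

0.53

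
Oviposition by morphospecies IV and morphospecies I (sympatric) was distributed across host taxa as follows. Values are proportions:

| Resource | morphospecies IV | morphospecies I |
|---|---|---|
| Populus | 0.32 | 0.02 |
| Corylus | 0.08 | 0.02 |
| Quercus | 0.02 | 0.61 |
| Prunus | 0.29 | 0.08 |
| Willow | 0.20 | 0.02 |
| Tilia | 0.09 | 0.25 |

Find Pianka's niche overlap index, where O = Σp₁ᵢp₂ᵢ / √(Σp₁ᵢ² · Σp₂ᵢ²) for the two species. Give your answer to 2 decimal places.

Σ p₁ᵢp₂ᵢ = 0.0064 + 0.0016 + 0.0122 + 0.0232 + 0.0040 + 0.0225 = 0.0699
Σp_1ᵢ² = 0.32² + 0.08² + 0.02² + 0.29² + 0.20² + 0.09² = 0.1024 + 0.0064 + 0.0004 + 0.0841 + 0.0400 + 0.0081 = 0.2414
Σp_2ᵢ² = 0.02² + 0.02² + 0.61² + 0.08² + 0.02² + 0.25² = 0.0004 + 0.0004 + 0.3721 + 0.0064 + 0.0004 + 0.0625 = 0.4422
O = 0.0699 / √(0.2414 × 0.4422) = 0.0699 / 0.32672 = 0.2139

0.21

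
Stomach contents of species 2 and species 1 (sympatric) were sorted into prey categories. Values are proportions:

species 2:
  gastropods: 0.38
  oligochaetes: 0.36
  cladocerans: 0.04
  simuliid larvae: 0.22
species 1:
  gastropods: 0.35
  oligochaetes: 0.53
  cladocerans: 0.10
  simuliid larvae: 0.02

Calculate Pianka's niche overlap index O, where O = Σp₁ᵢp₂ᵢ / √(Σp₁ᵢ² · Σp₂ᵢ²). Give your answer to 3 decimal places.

Σ p₁ᵢp₂ᵢ = 0.1330 + 0.1908 + 0.0040 + 0.0044 = 0.3322
Σp_1ᵢ² = 0.38² + 0.36² + 0.04² + 0.22² = 0.1444 + 0.1296 + 0.0016 + 0.0484 = 0.3240
Σp_2ᵢ² = 0.35² + 0.53² + 0.10² + 0.02² = 0.1225 + 0.2809 + 0.0100 + 0.0004 = 0.4138
O = 0.3322 / √(0.3240 × 0.4138) = 0.3322 / 0.366157 = 0.90726

0.907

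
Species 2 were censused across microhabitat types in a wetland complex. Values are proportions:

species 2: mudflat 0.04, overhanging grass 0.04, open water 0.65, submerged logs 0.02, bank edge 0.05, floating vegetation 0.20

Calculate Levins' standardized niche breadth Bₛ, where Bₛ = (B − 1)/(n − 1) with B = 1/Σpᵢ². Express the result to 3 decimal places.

Σpᵢ² = 0.04² + 0.04² + 0.65² + 0.02² + 0.05² + 0.20² = 0.0016 + 0.0016 + 0.4225 + 0.0004 + 0.0025 + 0.0400 = 0.4686
B = 1 / 0.4686 = 2.13402
Bₛ = (B − 1)/(n − 1) = (2.13402 − 1)/(6 − 1) = 1.13402/5 = 0.22680

0.227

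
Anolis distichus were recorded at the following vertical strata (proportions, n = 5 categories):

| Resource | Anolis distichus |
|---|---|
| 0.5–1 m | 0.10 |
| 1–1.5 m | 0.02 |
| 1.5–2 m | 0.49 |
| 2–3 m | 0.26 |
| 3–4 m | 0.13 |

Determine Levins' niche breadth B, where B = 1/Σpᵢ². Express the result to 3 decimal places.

2.985

Σpᵢ² = 0.10² + 0.02² + 0.49² + 0.26² + 0.13² = 0.0100 + 0.0004 + 0.2401 + 0.0676 + 0.0169 = 0.3350
B = 1 / 0.3350 = 2.98507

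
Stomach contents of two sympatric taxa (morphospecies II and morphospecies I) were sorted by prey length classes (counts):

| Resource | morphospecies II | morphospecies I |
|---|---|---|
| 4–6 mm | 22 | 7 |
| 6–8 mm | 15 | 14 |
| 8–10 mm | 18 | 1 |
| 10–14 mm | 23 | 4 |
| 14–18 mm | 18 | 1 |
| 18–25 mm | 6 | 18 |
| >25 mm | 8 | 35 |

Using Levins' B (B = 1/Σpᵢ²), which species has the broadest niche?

Proportions for morphospecies II (n=110): 22/110=0.2000, 15/110=0.1364, 18/110=0.1636, 23/110=0.2091, 18/110=0.1636, 6/110=0.0545, 8/110=0.0727
Proportions for morphospecies I (n=80): 7/80=0.0875, 14/80=0.1750, 1/80=0.0125, 4/80=0.0500, 1/80=0.0125, 18/80=0.2250, 35/80=0.4375
Σp_IIᵢ² = 0.2000² + 0.1364² + 0.1636² + 0.2091² + 0.1636² + 0.0545² + 0.0727² = 0.040000 + 0.018605 + 0.026765 + 0.043723 + 0.026765 + 0.002970 + 0.005285 = 0.164113
B_II = 1 / 0.164113 = 6.0934
Σp_Iᵢ² = 0.0875² + 0.1750² + 0.0125² + 0.0500² + 0.0125² + 0.2250² + 0.4375² = 0.007656 + 0.030625 + 0.000156 + 0.002500 + 0.000156 + 0.050625 + 0.191406 = 0.283124
B_I = 1 / 0.283124 = 3.5320
Highest B → broadest niche (most generalist): morphospecies II (B = 6.09).

morphospecies II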